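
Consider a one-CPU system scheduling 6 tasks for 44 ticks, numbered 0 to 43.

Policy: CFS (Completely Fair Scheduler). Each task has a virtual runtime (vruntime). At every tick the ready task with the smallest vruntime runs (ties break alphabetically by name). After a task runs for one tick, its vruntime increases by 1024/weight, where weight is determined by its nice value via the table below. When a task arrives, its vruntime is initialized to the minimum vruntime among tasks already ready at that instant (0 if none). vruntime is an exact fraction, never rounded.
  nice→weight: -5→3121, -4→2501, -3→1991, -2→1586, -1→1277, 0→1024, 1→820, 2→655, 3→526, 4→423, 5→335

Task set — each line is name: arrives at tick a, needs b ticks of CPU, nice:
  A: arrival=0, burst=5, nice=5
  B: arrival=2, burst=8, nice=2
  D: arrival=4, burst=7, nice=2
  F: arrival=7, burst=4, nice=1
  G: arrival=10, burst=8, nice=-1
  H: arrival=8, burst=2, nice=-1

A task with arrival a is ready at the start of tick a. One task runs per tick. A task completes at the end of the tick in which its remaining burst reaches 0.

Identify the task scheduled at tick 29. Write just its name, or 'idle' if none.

t=0: vr[A=0] → run A
t=1: vr[A=1024/335] → run A
t=2: vr[A=2048/335 B=2048/335] → run A
t=3: vr[A=3072/335 B=2048/335] → run B
t=4: vr[A=3072/335 B=336896/43885 D=336896/43885] → run B
t=5: vr[A=3072/335 B=405504/43885 D=336896/43885] → run D
t=6: vr[A=3072/335 B=405504/43885 D=405504/43885] → run A
t=7: vr[A=4096/335 B=405504/43885 D=405504/43885 F=405504/43885] → run B
t=8: vr[A=4096/335 B=474112/43885 D=405504/43885 F=405504/43885 H=405504/43885] → run D
t=9: vr[A=4096/335 B=474112/43885 D=474112/43885 F=405504/43885 H=405504/43885] → run F
t=10: vr[A=4096/335 B=474112/43885 D=474112/43885 F=18872576/1799285 G=405504/43885 H=405504/43885] → run G
t=11: vr[A=4096/335 B=474112/43885 D=474112/43885 F=18872576/1799285 G=562766848/56041145 H=405504/43885] → run H
t=12: vr[A=4096/335 B=474112/43885 D=474112/43885 F=18872576/1799285 G=562766848/56041145 H=562766848/56041145] → run G
t=13: vr[A=4096/335 B=474112/43885 D=474112/43885 F=18872576/1799285 G=607705088/56041145 H=562766848/56041145] → run H
t=14: vr[A=4096/335 B=474112/43885 D=474112/43885 F=18872576/1799285 G=607705088/56041145] → run F
t=15: vr[A=4096/335 B=474112/43885 D=474112/43885 F=21119488/1799285 G=607705088/56041145] → run B
t=16: vr[A=4096/335 B=108544/8777 D=474112/43885 F=21119488/1799285 G=607705088/56041145] → run D
t=17: vr[A=4096/335 B=108544/8777 D=108544/8777 F=21119488/1799285 G=607705088/56041145] → run G
t=18: vr[A=4096/335 B=108544/8777 D=108544/8777 F=21119488/1799285 G=652643328/56041145] → run G
t=19: vr[A=4096/335 B=108544/8777 D=108544/8777 F=21119488/1799285 G=697581568/56041145] → run F
t=20: vr[A=4096/335 B=108544/8777 D=108544/8777 F=4673280/359857 G=697581568/56041145] → run A
t=21: vr[B=108544/8777 D=108544/8777 F=4673280/359857 G=697581568/56041145] → run B
t=22: vr[B=611328/43885 D=108544/8777 F=4673280/359857 G=697581568/56041145] → run D
t=23: vr[B=611328/43885 D=611328/43885 F=4673280/359857 G=697581568/56041145] → run G
t=24: vr[B=611328/43885 D=611328/43885 F=4673280/359857 G=742519808/56041145] → run F
t=25: vr[B=611328/43885 D=611328/43885 G=742519808/56041145] → run G
t=26: vr[B=611328/43885 D=611328/43885 G=787458048/56041145] → run B
t=27: vr[B=679936/43885 D=611328/43885 G=787458048/56041145] → run D
t=28: vr[B=679936/43885 D=679936/43885 G=787458048/56041145] → run G
t=29: vr[B=679936/43885 D=679936/43885 G=832396288/56041145] → run G
t=30: vr[B=679936/43885 D=679936/43885] → run B
t=31: vr[B=748544/43885 D=679936/43885] → run D
t=32: vr[B=748544/43885 D=748544/43885] → run B
t=33: vr[D=748544/43885] → run D
t=34: (idle)
t=35: (idle)
t=36: (idle)
t=37: (idle)
t=38: (idle)
t=39: (idle)
t=40: (idle)
t=41: (idle)
t=42: (idle)
t=43: (idle)

running at tick 29 = G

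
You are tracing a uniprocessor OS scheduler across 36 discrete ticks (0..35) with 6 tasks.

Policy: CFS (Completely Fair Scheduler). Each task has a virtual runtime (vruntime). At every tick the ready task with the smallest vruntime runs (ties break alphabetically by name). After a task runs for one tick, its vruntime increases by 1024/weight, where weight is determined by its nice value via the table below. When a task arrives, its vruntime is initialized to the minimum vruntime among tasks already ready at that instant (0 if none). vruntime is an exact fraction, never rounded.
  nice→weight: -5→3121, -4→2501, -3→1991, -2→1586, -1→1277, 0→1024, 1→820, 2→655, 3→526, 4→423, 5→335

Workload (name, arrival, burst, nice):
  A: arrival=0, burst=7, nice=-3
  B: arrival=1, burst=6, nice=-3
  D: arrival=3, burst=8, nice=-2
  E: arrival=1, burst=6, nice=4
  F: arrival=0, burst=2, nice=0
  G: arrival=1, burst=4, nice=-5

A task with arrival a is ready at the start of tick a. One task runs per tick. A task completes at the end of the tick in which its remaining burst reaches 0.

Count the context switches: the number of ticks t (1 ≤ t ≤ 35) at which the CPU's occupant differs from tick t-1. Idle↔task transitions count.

t=0: vr[A=0 F=0] → run A
t=1: vr[A=1024/1991 B=0 E=0 F=0 G=0] → run B
t=2: vr[A=1024/1991 B=1024/1991 E=0 F=0 G=0] → run E
t=3: vr[A=1024/1991 B=1024/1991 D=0 E=1024/423 F=0 G=0] → run D
t=4: vr[A=1024/1991 B=1024/1991 D=512/793 E=1024/423 F=0 G=0] → run F
t=5: vr[A=1024/1991 B=1024/1991 D=512/793 E=1024/423 F=1 G=0] → run G
t=6: vr[A=1024/1991 B=1024/1991 D=512/793 E=1024/423 F=1 G=1024/3121] → run G
t=7: vr[A=1024/1991 B=1024/1991 D=512/793 E=1024/423 F=1 G=2048/3121] → run A
t=8: vr[A=2048/1991 B=1024/1991 D=512/793 E=1024/423 F=1 G=2048/3121] → run B
t=9: vr[A=2048/1991 B=2048/1991 D=512/793 E=1024/423 F=1 G=2048/3121] → run D
t=10: vr[A=2048/1991 B=2048/1991 D=1024/793 E=1024/423 F=1 G=2048/3121] → run G
t=11: vr[A=2048/1991 B=2048/1991 D=1024/793 E=1024/423 F=1 G=3072/3121] → run G
t=12: vr[A=2048/1991 B=2048/1991 D=1024/793 E=1024/423 F=1] → run F
t=13: vr[A=2048/1991 B=2048/1991 D=1024/793 E=1024/423] → run A
t=14: vr[A=3072/1991 B=2048/1991 D=1024/793 E=1024/423] → run B
t=15: vr[A=3072/1991 B=3072/1991 D=1024/793 E=1024/423] → run D
t=16: vr[A=3072/1991 B=3072/1991 D=1536/793 E=1024/423] → run A
t=17: vr[A=4096/1991 B=3072/1991 D=1536/793 E=1024/423] → run B
t=18: vr[A=4096/1991 B=4096/1991 D=1536/793 E=1024/423] → run D
t=19: vr[A=4096/1991 B=4096/1991 D=2048/793 E=1024/423] → run A
t=20: vr[A=5120/1991 B=4096/1991 D=2048/793 E=1024/423] → run B
t=21: vr[A=5120/1991 B=5120/1991 D=2048/793 E=1024/423] → run E
t=22: vr[A=5120/1991 B=5120/1991 D=2048/793 E=2048/423] → run A
t=23: vr[A=6144/1991 B=5120/1991 D=2048/793 E=2048/423] → run B
t=24: vr[A=6144/1991 D=2048/793 E=2048/423] → run D
t=25: vr[A=6144/1991 D=2560/793 E=2048/423] → run A
t=26: vr[D=2560/793 E=2048/423] → run D
t=27: vr[D=3072/793 E=2048/423] → run D
t=28: vr[D=3584/793 E=2048/423] → run D
t=29: vr[E=2048/423] → run E
t=30: vr[E=1024/141] → run E
t=31: vr[E=4096/423] → run E
t=32: vr[E=5120/423] → run E
t=33: (idle)
t=34: (idle)
t=35: (idle)

context switches = 26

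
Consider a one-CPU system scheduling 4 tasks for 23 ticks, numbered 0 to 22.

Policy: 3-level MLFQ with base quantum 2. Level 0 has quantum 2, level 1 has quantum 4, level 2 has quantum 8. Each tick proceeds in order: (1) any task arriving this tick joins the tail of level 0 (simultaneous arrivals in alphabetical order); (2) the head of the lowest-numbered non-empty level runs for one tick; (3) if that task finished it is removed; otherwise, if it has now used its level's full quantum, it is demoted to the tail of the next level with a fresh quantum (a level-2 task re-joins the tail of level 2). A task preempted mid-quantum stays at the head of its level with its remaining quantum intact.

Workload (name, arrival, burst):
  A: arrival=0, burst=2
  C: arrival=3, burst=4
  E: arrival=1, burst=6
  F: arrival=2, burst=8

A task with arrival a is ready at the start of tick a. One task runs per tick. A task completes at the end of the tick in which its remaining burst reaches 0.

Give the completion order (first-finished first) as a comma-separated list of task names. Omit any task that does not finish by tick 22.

completion order = A, E, C, F

t=0: L0/L1/L2 = A/-/- → run A
t=1: L0/L1/L2 = AE/-/- → run A
t=2: L0/L1/L2 = EF/-/- → run E
t=3: L0/L1/L2 = EFC/-/- → run E
t=4: L0/L1/L2 = FC/E/- → run F
t=5: L0/L1/L2 = FC/E/- → run F
t=6: L0/L1/L2 = C/EF/- → run C
t=7: L0/L1/L2 = C/EF/- → run C
t=8: L0/L1/L2 = -/EFC/- → run E
t=9: L0/L1/L2 = -/EFC/- → run E
t=10: L0/L1/L2 = -/EFC/- → run E
t=11: L0/L1/L2 = -/EFC/- → run E
t=12: L0/L1/L2 = -/FC/- → run F
t=13: L0/L1/L2 = -/FC/- → run F
t=14: L0/L1/L2 = -/FC/- → run F
t=15: L0/L1/L2 = -/FC/- → run F
t=16: L0/L1/L2 = -/C/F → run C
t=17: L0/L1/L2 = -/C/F → run C
t=18: L0/L1/L2 = -/-/F → run F
t=19: L0/L1/L2 = -/-/F → run F
t=20: (idle)
t=21: (idle)
t=22: (idle)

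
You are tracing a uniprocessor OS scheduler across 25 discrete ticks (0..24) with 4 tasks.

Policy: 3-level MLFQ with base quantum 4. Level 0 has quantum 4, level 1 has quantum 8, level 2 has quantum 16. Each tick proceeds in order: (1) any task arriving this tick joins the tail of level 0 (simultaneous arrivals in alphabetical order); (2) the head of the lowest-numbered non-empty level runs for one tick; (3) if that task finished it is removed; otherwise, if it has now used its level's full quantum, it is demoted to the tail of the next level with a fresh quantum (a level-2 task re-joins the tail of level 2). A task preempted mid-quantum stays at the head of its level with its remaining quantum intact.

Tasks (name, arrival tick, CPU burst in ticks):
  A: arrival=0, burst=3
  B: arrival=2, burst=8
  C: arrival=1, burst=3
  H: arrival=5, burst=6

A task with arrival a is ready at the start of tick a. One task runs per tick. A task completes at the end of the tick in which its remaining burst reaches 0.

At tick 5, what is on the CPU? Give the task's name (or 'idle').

t=0: L0/L1/L2 = A/-/- → run A
t=1: L0/L1/L2 = AC/-/- → run A
t=2: L0/L1/L2 = ACB/-/- → run A
t=3: L0/L1/L2 = CB/-/- → run C
t=4: L0/L1/L2 = CB/-/- → run C
t=5: L0/L1/L2 = CBH/-/- → run C
t=6: L0/L1/L2 = BH/-/- → run B
t=7: L0/L1/L2 = BH/-/- → run B
t=8: L0/L1/L2 = BH/-/- → run B
t=9: L0/L1/L2 = BH/-/- → run B
t=10: L0/L1/L2 = H/B/- → run H
t=11: L0/L1/L2 = H/B/- → run H
t=12: L0/L1/L2 = H/B/- → run H
t=13: L0/L1/L2 = H/B/- → run H
t=14: L0/L1/L2 = -/BH/- → run B
t=15: L0/L1/L2 = -/BH/- → run B
t=16: L0/L1/L2 = -/BH/- → run B
t=17: L0/L1/L2 = -/BH/- → run B
t=18: L0/L1/L2 = -/H/- → run H
t=19: L0/L1/L2 = -/H/- → run H
t=20: (idle)
t=21: (idle)
t=22: (idle)
t=23: (idle)
t=24: (idle)

running at tick 5 = C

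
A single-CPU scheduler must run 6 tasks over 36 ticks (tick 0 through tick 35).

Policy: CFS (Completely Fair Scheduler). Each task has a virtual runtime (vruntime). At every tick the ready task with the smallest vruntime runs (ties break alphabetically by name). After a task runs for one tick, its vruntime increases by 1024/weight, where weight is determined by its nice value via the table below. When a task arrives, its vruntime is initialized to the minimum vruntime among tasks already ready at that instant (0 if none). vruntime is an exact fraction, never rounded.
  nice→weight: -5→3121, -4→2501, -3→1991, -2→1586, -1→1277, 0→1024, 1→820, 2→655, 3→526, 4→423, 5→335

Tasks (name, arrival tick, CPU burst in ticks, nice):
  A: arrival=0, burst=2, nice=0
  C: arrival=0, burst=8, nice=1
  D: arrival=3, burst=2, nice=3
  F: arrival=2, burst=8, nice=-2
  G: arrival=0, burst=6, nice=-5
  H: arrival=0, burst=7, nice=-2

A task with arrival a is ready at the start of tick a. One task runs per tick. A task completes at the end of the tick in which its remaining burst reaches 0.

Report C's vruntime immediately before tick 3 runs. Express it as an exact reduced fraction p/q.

t=0: vr[A=0 C=0 G=0 H=0] → run A
t=1: vr[A=1 C=0 G=0 H=0] → run C
t=2: vr[A=1 C=256/205 F=0 G=0 H=0] → run F
t=3: vr[A=1 C=256/205 D=0 F=512/793 G=0 H=0] → run D
t=4: vr[A=1 C=256/205 D=512/263 F=512/793 G=0 H=0] → run G
t=5: vr[A=1 C=256/205 D=512/263 F=512/793 G=1024/3121 H=0] → run H
t=6: vr[A=1 C=256/205 D=512/263 F=512/793 G=1024/3121 H=512/793] → run G
t=7: vr[A=1 C=256/205 D=512/263 F=512/793 G=2048/3121 H=512/793] → run F
t=8: vr[A=1 C=256/205 D=512/263 F=1024/793 G=2048/3121 H=512/793] → run H
t=9: vr[A=1 C=256/205 D=512/263 F=1024/793 G=2048/3121 H=1024/793] → run G
t=10: vr[A=1 C=256/205 D=512/263 F=1024/793 G=3072/3121 H=1024/793] → run G
t=11: vr[A=1 C=256/205 D=512/263 F=1024/793 G=4096/3121 H=1024/793] → run A
t=12: vr[C=256/205 D=512/263 F=1024/793 G=4096/3121 H=1024/793] → run C
t=13: vr[C=512/205 D=512/263 F=1024/793 G=4096/3121 H=1024/793] → run F
t=14: vr[C=512/205 D=512/263 F=1536/793 G=4096/3121 H=1024/793] → run H
t=15: vr[C=512/205 D=512/263 F=1536/793 G=4096/3121 H=1536/793] → run G
t=16: vr[C=512/205 D=512/263 F=1536/793 G=5120/3121 H=1536/793] → run G
t=17: vr[C=512/205 D=512/263 F=1536/793 H=1536/793] → run F
t=18: vr[C=512/205 D=512/263 F=2048/793 H=1536/793] → run H
t=19: vr[C=512/205 D=512/263 F=2048/793 H=2048/793] → run D
t=20: vr[C=512/205 F=2048/793 H=2048/793] → run C
t=21: vr[C=768/205 F=2048/793 H=2048/793] → run F
t=22: vr[C=768/205 F=2560/793 H=2048/793] → run H
t=23: vr[C=768/205 F=2560/793 H=2560/793] → run F
t=24: vr[C=768/205 F=3072/793 H=2560/793] → run H
t=25: vr[C=768/205 F=3072/793 H=3072/793] → run C
t=26: vr[C=1024/205 F=3072/793 H=3072/793] → run F
t=27: vr[C=1024/205 F=3584/793 H=3072/793] → run H
t=28: vr[C=1024/205 F=3584/793] → run F
t=29: vr[C=1024/205] → run C
t=30: vr[C=256/41] → run C
t=31: vr[C=1536/205] → run C
t=32: vr[C=1792/205] → run C
t=33: (idle)
t=34: (idle)
t=35: (idle)

vruntime(C, start of tick 3) = 256/205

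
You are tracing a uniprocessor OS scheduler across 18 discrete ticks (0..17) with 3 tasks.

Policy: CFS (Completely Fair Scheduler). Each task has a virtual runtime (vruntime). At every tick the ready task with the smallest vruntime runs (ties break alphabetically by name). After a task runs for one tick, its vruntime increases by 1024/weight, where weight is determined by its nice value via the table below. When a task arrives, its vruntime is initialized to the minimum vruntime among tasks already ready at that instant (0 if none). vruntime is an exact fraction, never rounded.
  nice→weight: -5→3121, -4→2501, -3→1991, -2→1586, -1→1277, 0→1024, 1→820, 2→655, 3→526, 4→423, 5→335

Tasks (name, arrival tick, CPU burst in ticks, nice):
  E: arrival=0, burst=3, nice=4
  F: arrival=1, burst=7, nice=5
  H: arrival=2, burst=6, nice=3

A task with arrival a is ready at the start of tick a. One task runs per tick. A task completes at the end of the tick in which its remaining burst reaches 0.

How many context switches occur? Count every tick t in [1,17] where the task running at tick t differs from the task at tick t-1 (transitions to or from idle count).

t=0: vr[E=0] → run E
t=1: vr[E=1024/423 F=1024/423] → run E
t=2: vr[E=2048/423 F=1024/423 H=1024/423] → run F
t=3: vr[E=2048/423 F=776192/141705 H=1024/423] → run H
t=4: vr[E=2048/423 F=776192/141705 H=485888/111249] → run H
t=5: vr[E=2048/423 F=776192/141705 H=702464/111249] → run E
t=6: vr[F=776192/141705 H=702464/111249] → run F
t=7: vr[F=1209344/141705 H=702464/111249] → run H
t=8: vr[F=1209344/141705 H=919040/111249] → run H
t=9: vr[F=1209344/141705 H=1135616/111249] → run F
t=10: vr[F=1642496/141705 H=1135616/111249] → run H
t=11: vr[F=1642496/141705 H=1352192/111249] → run F
t=12: vr[F=2075648/141705 H=1352192/111249] → run H
t=13: vr[F=2075648/141705] → run F
t=14: vr[F=501760/28341] → run F
t=15: vr[F=2941952/141705] → run F
t=16: (idle)
t=17: (idle)

context switches = 11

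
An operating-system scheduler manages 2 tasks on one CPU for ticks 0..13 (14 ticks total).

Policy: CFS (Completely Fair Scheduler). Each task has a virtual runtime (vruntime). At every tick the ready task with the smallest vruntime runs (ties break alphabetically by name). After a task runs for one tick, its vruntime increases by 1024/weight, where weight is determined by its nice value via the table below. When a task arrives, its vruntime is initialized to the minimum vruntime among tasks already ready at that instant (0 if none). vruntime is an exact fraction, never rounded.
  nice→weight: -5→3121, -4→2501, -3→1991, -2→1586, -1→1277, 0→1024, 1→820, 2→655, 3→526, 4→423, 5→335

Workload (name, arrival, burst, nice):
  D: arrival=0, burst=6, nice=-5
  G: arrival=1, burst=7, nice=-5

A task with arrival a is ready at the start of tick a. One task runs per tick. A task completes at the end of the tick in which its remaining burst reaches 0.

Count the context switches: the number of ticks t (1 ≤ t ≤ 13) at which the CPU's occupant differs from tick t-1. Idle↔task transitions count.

t=0: vr[D=0] → run D
t=1: vr[D=1024/3121 G=1024/3121] → run D
t=2: vr[D=2048/3121 G=1024/3121] → run G
t=3: vr[D=2048/3121 G=2048/3121] → run D
t=4: vr[D=3072/3121 G=2048/3121] → run G
t=5: vr[D=3072/3121 G=3072/3121] → run D
t=6: vr[D=4096/3121 G=3072/3121] → run G
t=7: vr[D=4096/3121 G=4096/3121] → run D
t=8: vr[D=5120/3121 G=4096/3121] → run G
t=9: vr[D=5120/3121 G=5120/3121] → run D
t=10: vr[G=5120/3121] → run G
t=11: vr[G=6144/3121] → run G
t=12: vr[G=7168/3121] → run G
t=13: (idle)

context switches = 10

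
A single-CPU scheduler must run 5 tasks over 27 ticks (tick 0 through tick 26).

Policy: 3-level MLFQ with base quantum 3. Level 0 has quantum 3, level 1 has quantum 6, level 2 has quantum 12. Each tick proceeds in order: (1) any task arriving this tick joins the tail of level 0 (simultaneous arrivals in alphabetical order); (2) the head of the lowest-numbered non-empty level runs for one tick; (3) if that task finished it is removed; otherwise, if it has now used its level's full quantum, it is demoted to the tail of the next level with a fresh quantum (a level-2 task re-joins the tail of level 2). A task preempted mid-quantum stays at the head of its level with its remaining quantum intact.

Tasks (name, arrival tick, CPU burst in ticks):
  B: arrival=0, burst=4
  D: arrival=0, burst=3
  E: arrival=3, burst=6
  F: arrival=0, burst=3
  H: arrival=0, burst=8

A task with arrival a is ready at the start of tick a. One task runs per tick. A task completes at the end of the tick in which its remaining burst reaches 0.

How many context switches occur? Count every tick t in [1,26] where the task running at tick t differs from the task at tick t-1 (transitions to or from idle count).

t=0: L0/L1/L2 = BDFH/-/- → run B
t=1: L0/L1/L2 = BDFH/-/- → run B
t=2: L0/L1/L2 = BDFH/-/- → run B
t=3: L0/L1/L2 = DFHE/B/- → run D
t=4: L0/L1/L2 = DFHE/B/- → run D
t=5: L0/L1/L2 = DFHE/B/- → run D
t=6: L0/L1/L2 = FHE/B/- → run F
t=7: L0/L1/L2 = FHE/B/- → run F
t=8: L0/L1/L2 = FHE/B/- → run F
t=9: L0/L1/L2 = HE/B/- → run H
t=10: L0/L1/L2 = HE/B/- → run H
t=11: L0/L1/L2 = HE/B/- → run H
t=12: L0/L1/L2 = E/BH/- → run E
t=13: L0/L1/L2 = E/BH/- → run E
t=14: L0/L1/L2 = E/BH/- → run E
t=15: L0/L1/L2 = -/BHE/- → run B
t=16: L0/L1/L2 = -/HE/- → run H
t=17: L0/L1/L2 = -/HE/- → run H
t=18: L0/L1/L2 = -/HE/- → run H
t=19: L0/L1/L2 = -/HE/- → run H
t=20: L0/L1/L2 = -/HE/- → run H
t=21: L0/L1/L2 = -/E/- → run E
t=22: L0/L1/L2 = -/E/- → run E
t=23: L0/L1/L2 = -/E/- → run E
t=24: (idle)
t=25: (idle)
t=26: (idle)

context switches = 8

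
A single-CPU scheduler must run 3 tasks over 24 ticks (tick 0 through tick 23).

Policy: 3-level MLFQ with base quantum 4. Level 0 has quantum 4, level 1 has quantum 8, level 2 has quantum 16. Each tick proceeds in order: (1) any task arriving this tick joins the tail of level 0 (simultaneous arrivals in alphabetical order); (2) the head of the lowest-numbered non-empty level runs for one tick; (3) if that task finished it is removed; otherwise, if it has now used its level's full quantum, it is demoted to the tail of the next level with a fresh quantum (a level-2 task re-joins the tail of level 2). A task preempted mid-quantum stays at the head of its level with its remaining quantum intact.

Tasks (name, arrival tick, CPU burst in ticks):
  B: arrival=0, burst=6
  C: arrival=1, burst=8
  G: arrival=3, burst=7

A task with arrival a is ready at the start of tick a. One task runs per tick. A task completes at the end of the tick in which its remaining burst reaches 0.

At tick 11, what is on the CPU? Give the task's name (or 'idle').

running at tick 11 = G

t=0: L0/L1/L2 = B/-/- → run B
t=1: L0/L1/L2 = BC/-/- → run B
t=2: L0/L1/L2 = BC/-/- → run B
t=3: L0/L1/L2 = BCG/-/- → run B
t=4: L0/L1/L2 = CG/B/- → run C
t=5: L0/L1/L2 = CG/B/- → run C
t=6: L0/L1/L2 = CG/B/- → run C
t=7: L0/L1/L2 = CG/B/- → run C
t=8: L0/L1/L2 = G/BC/- → run G
t=9: L0/L1/L2 = G/BC/- → run G
t=10: L0/L1/L2 = G/BC/- → run G
t=11: L0/L1/L2 = G/BC/- → run G
t=12: L0/L1/L2 = -/BCG/- → run B
t=13: L0/L1/L2 = -/BCG/- → run B
t=14: L0/L1/L2 = -/CG/- → run C
t=15: L0/L1/L2 = -/CG/- → run C
t=16: L0/L1/L2 = -/CG/- → run C
t=17: L0/L1/L2 = -/CG/- → run C
t=18: L0/L1/L2 = -/G/- → run G
t=19: L0/L1/L2 = -/G/- → run G
t=20: L0/L1/L2 = -/G/- → run G
t=21: (idle)
t=22: (idle)
t=23: (idle)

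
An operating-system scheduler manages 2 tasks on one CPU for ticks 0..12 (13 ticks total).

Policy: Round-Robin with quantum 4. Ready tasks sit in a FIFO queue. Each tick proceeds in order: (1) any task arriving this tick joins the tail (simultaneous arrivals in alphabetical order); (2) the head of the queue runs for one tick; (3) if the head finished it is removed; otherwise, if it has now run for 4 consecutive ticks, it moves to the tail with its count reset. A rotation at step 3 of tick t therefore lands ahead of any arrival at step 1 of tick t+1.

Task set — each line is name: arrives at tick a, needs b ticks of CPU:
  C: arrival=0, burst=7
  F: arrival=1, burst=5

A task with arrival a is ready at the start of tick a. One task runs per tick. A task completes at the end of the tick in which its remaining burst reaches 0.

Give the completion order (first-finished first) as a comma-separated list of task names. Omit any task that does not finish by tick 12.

completion order = C, F

t=0: queue=[C] q_used=0 → run C
t=1: queue=[C,F] q_used=1 → run C
t=2: queue=[C,F] q_used=2 → run C
t=3: queue=[C,F] q_used=3 → run C
t=4: queue=[F,C] q_used=0 → run F
t=5: queue=[F,C] q_used=1 → run F
t=6: queue=[F,C] q_used=2 → run F
t=7: queue=[F,C] q_used=3 → run F
t=8: queue=[C,F] q_used=0 → run C
t=9: queue=[C,F] q_used=1 → run C
t=10: queue=[C,F] q_used=2 → run C
t=11: queue=[F] q_used=0 → run F
t=12: (idle)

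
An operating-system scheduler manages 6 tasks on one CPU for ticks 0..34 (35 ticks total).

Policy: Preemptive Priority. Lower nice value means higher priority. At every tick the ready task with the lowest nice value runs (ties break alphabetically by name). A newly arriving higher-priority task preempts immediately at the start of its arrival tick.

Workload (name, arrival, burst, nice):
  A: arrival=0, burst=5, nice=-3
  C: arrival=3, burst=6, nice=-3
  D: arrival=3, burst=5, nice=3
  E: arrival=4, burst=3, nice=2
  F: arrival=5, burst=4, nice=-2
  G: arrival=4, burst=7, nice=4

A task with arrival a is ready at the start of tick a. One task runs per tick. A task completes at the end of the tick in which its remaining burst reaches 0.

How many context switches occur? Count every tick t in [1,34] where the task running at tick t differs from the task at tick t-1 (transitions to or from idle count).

context switches = 6

t=0: ready={A} → run A
t=1: ready={A} → run A
t=2: ready={A} → run A
t=3: ready={A,C,D} → run A
t=4: ready={A,C,D,E,G} → run A
t=5: ready={C,D,E,F,G} → run C
t=6: ready={C,D,E,F,G} → run C
t=7: ready={C,D,E,F,G} → run C
t=8: ready={C,D,E,F,G} → run C
t=9: ready={C,D,E,F,G} → run C
t=10: ready={C,D,E,F,G} → run C
t=11: ready={D,E,F,G} → run F
t=12: ready={D,E,F,G} → run F
t=13: ready={D,E,F,G} → run F
t=14: ready={D,E,F,G} → run F
t=15: ready={D,E,G} → run E
t=16: ready={D,E,G} → run E
t=17: ready={D,E,G} → run E
t=18: ready={D,G} → run D
t=19: ready={D,G} → run D
t=20: ready={D,G} → run D
t=21: ready={D,G} → run D
t=22: ready={D,G} → run D
t=23: ready={G} → run G
t=24: ready={G} → run G
t=25: ready={G} → run G
t=26: ready={G} → run G
t=27: ready={G} → run G
t=28: ready={G} → run G
t=29: ready={G} → run G
t=30: (idle)
t=31: (idle)
t=32: (idle)
t=33: (idle)
t=34: (idle)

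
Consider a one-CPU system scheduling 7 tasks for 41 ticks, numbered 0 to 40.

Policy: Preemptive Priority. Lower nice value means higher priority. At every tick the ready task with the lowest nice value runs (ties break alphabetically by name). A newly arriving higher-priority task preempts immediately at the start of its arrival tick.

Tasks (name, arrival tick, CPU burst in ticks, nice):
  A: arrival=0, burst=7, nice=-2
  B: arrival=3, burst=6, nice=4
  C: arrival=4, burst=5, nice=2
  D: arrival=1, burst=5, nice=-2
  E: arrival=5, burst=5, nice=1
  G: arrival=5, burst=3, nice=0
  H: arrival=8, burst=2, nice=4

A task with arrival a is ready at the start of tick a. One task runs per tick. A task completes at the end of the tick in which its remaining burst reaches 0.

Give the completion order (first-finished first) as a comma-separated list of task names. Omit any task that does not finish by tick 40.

t=0: ready={A} → run A
t=1: ready={A,D} → run A
t=2: ready={A,D} → run A
t=3: ready={A,B,D} → run A
t=4: ready={A,B,C,D} → run A
t=5: ready={A,B,C,D,E,G} → run A
t=6: ready={A,B,C,D,E,G} → run A
t=7: ready={B,C,D,E,G} → run D
t=8: ready={B,C,D,E,G,H} → run D
t=9: ready={B,C,D,E,G,H} → run D
t=10: ready={B,C,D,E,G,H} → run D
t=11: ready={B,C,D,E,G,H} → run D
t=12: ready={B,C,E,G,H} → run G
t=13: ready={B,C,E,G,H} → run G
t=14: ready={B,C,E,G,H} → run G
t=15: ready={B,C,E,H} → run E
t=16: ready={B,C,E,H} → run E
t=17: ready={B,C,E,H} → run E
t=18: ready={B,C,E,H} → run E
t=19: ready={B,C,E,H} → run E
t=20: ready={B,C,H} → run C
t=21: ready={B,C,H} → run C
t=22: ready={B,C,H} → run C
t=23: ready={B,C,H} → run C
t=24: ready={B,C,H} → run C
t=25: ready={B,H} → run B
t=26: ready={B,H} → run B
t=27: ready={B,H} → run B
t=28: ready={B,H} → run B
t=29: ready={B,H} → run B
t=30: ready={B,H} → run B
t=31: ready={H} → run H
t=32: ready={H} → run H
t=33: (idle)
t=34: (idle)
t=35: (idle)
t=36: (idle)
t=37: (idle)
t=38: (idle)
t=39: (idle)
t=40: (idle)

completion order = A, D, G, E, C, B, H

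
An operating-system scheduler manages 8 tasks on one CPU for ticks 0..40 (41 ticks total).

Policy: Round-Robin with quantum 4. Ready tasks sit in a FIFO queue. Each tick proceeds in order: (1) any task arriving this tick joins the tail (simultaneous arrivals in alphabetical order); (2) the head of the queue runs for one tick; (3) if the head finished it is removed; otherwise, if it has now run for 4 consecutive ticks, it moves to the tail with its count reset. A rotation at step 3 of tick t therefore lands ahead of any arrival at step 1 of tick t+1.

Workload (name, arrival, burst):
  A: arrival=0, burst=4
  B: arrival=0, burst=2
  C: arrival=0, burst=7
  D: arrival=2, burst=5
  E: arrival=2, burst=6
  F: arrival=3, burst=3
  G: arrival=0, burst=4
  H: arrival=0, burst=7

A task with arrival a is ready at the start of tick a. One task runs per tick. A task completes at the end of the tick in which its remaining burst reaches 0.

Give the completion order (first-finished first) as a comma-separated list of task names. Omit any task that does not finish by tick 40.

t=0: queue=[A,B,C,G,H] q_used=0 → run A
t=1: queue=[A,B,C,G,H] q_used=1 → run A
t=2: queue=[A,B,C,G,H,D,E] q_used=2 → run A
t=3: queue=[A,B,C,G,H,D,E,F] q_used=3 → run A
t=4: queue=[B,C,G,H,D,E,F] q_used=0 → run B
t=5: queue=[B,C,G,H,D,E,F] q_used=1 → run B
t=6: queue=[C,G,H,D,E,F] q_used=0 → run C
t=7: queue=[C,G,H,D,E,F] q_used=1 → run C
t=8: queue=[C,G,H,D,E,F] q_used=2 → run C
t=9: queue=[C,G,H,D,E,F] q_used=3 → run C
t=10: queue=[G,H,D,E,F,C] q_used=0 → run G
t=11: queue=[G,H,D,E,F,C] q_used=1 → run G
t=12: queue=[G,H,D,E,F,C] q_used=2 → run G
t=13: queue=[G,H,D,E,F,C] q_used=3 → run G
t=14: queue=[H,D,E,F,C] q_used=0 → run H
t=15: queue=[H,D,E,F,C] q_used=1 → run H
t=16: queue=[H,D,E,F,C] q_used=2 → run H
t=17: queue=[H,D,E,F,C] q_used=3 → run H
t=18: queue=[D,E,F,C,H] q_used=0 → run D
t=19: queue=[D,E,F,C,H] q_used=1 → run D
t=20: queue=[D,E,F,C,H] q_used=2 → run D
t=21: queue=[D,E,F,C,H] q_used=3 → run D
t=22: queue=[E,F,C,H,D] q_used=0 → run E
t=23: queue=[E,F,C,H,D] q_used=1 → run E
t=24: queue=[E,F,C,H,D] q_used=2 → run E
t=25: queue=[E,F,C,H,D] q_used=3 → run E
t=26: queue=[F,C,H,D,E] q_used=0 → run F
t=27: queue=[F,C,H,D,E] q_used=1 → run F
t=28: queue=[F,C,H,D,E] q_used=2 → run F
t=29: queue=[C,H,D,E] q_used=0 → run C
t=30: queue=[C,H,D,E] q_used=1 → run C
t=31: queue=[C,H,D,E] q_used=2 → run C
t=32: queue=[H,D,E] q_used=0 → run H
t=33: queue=[H,D,E] q_used=1 → run H
t=34: queue=[H,D,E] q_used=2 → run H
t=35: queue=[D,E] q_used=0 → run D
t=36: queue=[E] q_used=0 → run E
t=37: queue=[E] q_used=1 → run E
t=38: (idle)
t=39: (idle)
t=40: (idle)

completion order = A, B, G, F, C, H, D, E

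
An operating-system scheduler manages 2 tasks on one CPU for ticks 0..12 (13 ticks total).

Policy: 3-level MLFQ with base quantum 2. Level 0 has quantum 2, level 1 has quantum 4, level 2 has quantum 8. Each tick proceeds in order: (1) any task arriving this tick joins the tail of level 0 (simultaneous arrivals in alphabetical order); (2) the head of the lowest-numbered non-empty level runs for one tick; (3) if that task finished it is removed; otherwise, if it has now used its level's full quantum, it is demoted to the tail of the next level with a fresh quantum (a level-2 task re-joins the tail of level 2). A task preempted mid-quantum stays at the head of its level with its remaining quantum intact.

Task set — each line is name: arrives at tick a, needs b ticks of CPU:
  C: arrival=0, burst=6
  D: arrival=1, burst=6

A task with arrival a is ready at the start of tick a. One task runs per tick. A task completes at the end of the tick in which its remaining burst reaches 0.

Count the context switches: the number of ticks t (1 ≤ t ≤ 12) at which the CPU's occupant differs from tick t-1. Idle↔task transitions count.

t=0: L0/L1/L2 = C/-/- → run C
t=1: L0/L1/L2 = CD/-/- → run C
t=2: L0/L1/L2 = D/C/- → run D
t=3: L0/L1/L2 = D/C/- → run D
t=4: L0/L1/L2 = -/CD/- → run C
t=5: L0/L1/L2 = -/CD/- → run C
t=6: L0/L1/L2 = -/CD/- → run C
t=7: L0/L1/L2 = -/CD/- → run C
t=8: L0/L1/L2 = -/D/- → run D
t=9: L0/L1/L2 = -/D/- → run D
t=10: L0/L1/L2 = -/D/- → run D
t=11: L0/L1/L2 = -/D/- → run D
t=12: (idle)

context switches = 4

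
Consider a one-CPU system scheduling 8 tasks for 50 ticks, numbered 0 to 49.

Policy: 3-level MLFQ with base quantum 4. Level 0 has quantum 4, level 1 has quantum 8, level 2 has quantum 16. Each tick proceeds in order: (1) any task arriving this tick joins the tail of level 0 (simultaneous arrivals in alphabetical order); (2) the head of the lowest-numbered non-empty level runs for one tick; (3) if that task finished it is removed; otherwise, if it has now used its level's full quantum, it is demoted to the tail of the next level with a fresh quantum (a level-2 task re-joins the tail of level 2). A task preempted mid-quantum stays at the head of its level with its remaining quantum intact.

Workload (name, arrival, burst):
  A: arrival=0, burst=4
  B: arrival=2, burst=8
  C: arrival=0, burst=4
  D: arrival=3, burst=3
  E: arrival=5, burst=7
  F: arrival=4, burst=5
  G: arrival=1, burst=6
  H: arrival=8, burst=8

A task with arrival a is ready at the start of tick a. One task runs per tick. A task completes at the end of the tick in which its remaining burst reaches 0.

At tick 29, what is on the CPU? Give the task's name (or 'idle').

running at tick 29 = H

t=0: L0/L1/L2 = AC/-/- → run A
t=1: L0/L1/L2 = ACG/-/- → run A
t=2: L0/L1/L2 = ACGB/-/- → run A
t=3: L0/L1/L2 = ACGBD/-/- → run A
t=4: L0/L1/L2 = CGBDF/-/- → run C
t=5: L0/L1/L2 = CGBDFE/-/- → run C
t=6: L0/L1/L2 = CGBDFE/-/- → run C
t=7: L0/L1/L2 = CGBDFE/-/- → run C
t=8: L0/L1/L2 = GBDFEH/-/- → run G
t=9: L0/L1/L2 = GBDFEH/-/- → run G
t=10: L0/L1/L2 = GBDFEH/-/- → run G
t=11: L0/L1/L2 = GBDFEH/-/- → run G
t=12: L0/L1/L2 = BDFEH/G/- → run B
t=13: L0/L1/L2 = BDFEH/G/- → run B
t=14: L0/L1/L2 = BDFEH/G/- → run B
t=15: L0/L1/L2 = BDFEH/G/- → run B
t=16: L0/L1/L2 = DFEH/GB/- → run D
t=17: L0/L1/L2 = DFEH/GB/- → run D
t=18: L0/L1/L2 = DFEH/GB/- → run D
t=19: L0/L1/L2 = FEH/GB/- → run F
t=20: L0/L1/L2 = FEH/GB/- → run F
t=21: L0/L1/L2 = FEH/GB/- → run F
t=22: L0/L1/L2 = FEH/GB/- → run F
t=23: L0/L1/L2 = EH/GBF/- → run E
t=24: L0/L1/L2 = EH/GBF/- → run E
t=25: L0/L1/L2 = EH/GBF/- → run E
t=26: L0/L1/L2 = EH/GBF/- → run E
t=27: L0/L1/L2 = H/GBFE/- → run H
t=28: L0/L1/L2 = H/GBFE/- → run H
t=29: L0/L1/L2 = H/GBFE/- → run H
t=30: L0/L1/L2 = H/GBFE/- → run H
t=31: L0/L1/L2 = -/GBFEH/- → run G
t=32: L0/L1/L2 = -/GBFEH/- → run G
t=33: L0/L1/L2 = -/BFEH/- → run B
t=34: L0/L1/L2 = -/BFEH/- → run B
t=35: L0/L1/L2 = -/BFEH/- → run B
t=36: L0/L1/L2 = -/BFEH/- → run B
t=37: L0/L1/L2 = -/FEH/- → run F
t=38: L0/L1/L2 = -/EH/- → run E
t=39: L0/L1/L2 = -/EH/- → run E
t=40: L0/L1/L2 = -/EH/- → run E
t=41: L0/L1/L2 = -/H/- → run H
t=42: L0/L1/L2 = -/H/- → run H
t=43: L0/L1/L2 = -/H/- → run H
t=44: L0/L1/L2 = -/H/- → run H
t=45: (idle)
t=46: (idle)
t=47: (idle)
t=48: (idle)
t=49: (idle)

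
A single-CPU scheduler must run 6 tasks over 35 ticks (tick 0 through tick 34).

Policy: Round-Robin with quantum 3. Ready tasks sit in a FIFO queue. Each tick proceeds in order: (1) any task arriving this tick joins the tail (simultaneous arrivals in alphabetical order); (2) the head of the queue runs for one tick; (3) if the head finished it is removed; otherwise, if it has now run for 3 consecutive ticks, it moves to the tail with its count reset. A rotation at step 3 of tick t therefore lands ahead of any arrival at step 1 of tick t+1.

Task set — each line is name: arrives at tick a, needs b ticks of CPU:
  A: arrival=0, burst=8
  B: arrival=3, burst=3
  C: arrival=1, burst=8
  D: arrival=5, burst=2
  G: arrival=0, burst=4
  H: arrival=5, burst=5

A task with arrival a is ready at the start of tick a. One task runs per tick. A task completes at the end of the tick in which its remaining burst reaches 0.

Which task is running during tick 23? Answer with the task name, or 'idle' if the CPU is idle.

t=0: queue=[A,G] q_used=0 → run A
t=1: queue=[A,G,C] q_used=1 → run A
t=2: queue=[A,G,C] q_used=2 → run A
t=3: queue=[G,C,A,B] q_used=0 → run G
t=4: queue=[G,C,A,B] q_used=1 → run G
t=5: queue=[G,C,A,B,D,H] q_used=2 → run G
t=6: queue=[C,A,B,D,H,G] q_used=0 → run C
t=7: queue=[C,A,B,D,H,G] q_used=1 → run C
t=8: queue=[C,A,B,D,H,G] q_used=2 → run C
t=9: queue=[A,B,D,H,G,C] q_used=0 → run A
t=10: queue=[A,B,D,H,G,C] q_used=1 → run A
t=11: queue=[A,B,D,H,G,C] q_used=2 → run A
t=12: queue=[B,D,H,G,C,A] q_used=0 → run B
t=13: queue=[B,D,H,G,C,A] q_used=1 → run B
t=14: queue=[B,D,H,G,C,A] q_used=2 → run B
t=15: queue=[D,H,G,C,A] q_used=0 → run D
t=16: queue=[D,H,G,C,A] q_used=1 → run D
t=17: queue=[H,G,C,A] q_used=0 → run H
t=18: queue=[H,G,C,A] q_used=1 → run H
t=19: queue=[H,G,C,A] q_used=2 → run H
t=20: queue=[G,C,A,H] q_used=0 → run G
t=21: queue=[C,A,H] q_used=0 → run C
t=22: queue=[C,A,H] q_used=1 → run C
t=23: queue=[C,A,H] q_used=2 → run C
t=24: queue=[A,H,C] q_used=0 → run A
t=25: queue=[A,H,C] q_used=1 → run A
t=26: queue=[H,C] q_used=0 → run H
t=27: queue=[H,C] q_used=1 → run H
t=28: queue=[C] q_used=0 → run C
t=29: queue=[C] q_used=1 → run C
t=30: (idle)
t=31: (idle)
t=32: (idle)
t=33: (idle)
t=34: (idle)

running at tick 23 = C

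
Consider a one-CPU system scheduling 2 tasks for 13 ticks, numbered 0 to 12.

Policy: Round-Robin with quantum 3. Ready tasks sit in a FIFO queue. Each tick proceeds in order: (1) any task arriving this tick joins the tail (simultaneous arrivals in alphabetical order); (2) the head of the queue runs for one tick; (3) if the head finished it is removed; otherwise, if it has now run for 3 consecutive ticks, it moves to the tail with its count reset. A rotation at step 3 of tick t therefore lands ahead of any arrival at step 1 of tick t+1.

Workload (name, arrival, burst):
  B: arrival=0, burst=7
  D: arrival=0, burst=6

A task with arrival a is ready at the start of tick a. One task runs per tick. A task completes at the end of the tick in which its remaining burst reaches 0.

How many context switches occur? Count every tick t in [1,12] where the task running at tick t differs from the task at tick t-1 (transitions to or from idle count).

t=0: queue=[B,D] q_used=0 → run B
t=1: queue=[B,D] q_used=1 → run B
t=2: queue=[B,D] q_used=2 → run B
t=3: queue=[D,B] q_used=0 → run D
t=4: queue=[D,B] q_used=1 → run D
t=5: queue=[D,B] q_used=2 → run D
t=6: queue=[B,D] q_used=0 → run B
t=7: queue=[B,D] q_used=1 → run B
t=8: queue=[B,D] q_used=2 → run B
t=9: queue=[D,B] q_used=0 → run D
t=10: queue=[D,B] q_used=1 → run D
t=11: queue=[D,B] q_used=2 → run D
t=12: queue=[B] q_used=0 → run B

context switches = 4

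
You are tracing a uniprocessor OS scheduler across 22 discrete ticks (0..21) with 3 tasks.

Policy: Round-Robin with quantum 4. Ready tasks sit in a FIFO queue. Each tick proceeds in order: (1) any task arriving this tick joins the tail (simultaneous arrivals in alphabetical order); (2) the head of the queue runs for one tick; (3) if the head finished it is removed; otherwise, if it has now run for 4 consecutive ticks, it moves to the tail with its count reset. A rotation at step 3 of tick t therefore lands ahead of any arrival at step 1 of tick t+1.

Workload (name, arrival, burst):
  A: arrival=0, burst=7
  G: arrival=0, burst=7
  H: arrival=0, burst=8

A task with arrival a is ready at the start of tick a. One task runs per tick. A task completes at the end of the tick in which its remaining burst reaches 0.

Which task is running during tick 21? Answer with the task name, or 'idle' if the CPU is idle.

running at tick 21 = H

t=0: queue=[A,G,H] q_used=0 → run A
t=1: queue=[A,G,H] q_used=1 → run A
t=2: queue=[A,G,H] q_used=2 → run A
t=3: queue=[A,G,H] q_used=3 → run A
t=4: queue=[G,H,A] q_used=0 → run G
t=5: queue=[G,H,A] q_used=1 → run G
t=6: queue=[G,H,A] q_used=2 → run G
t=7: queue=[G,H,A] q_used=3 → run G
t=8: queue=[H,A,G] q_used=0 → run H
t=9: queue=[H,A,G] q_used=1 → run H
t=10: queue=[H,A,G] q_used=2 → run H
t=11: queue=[H,A,G] q_used=3 → run H
t=12: queue=[A,G,H] q_used=0 → run A
t=13: queue=[A,G,H] q_used=1 → run A
t=14: queue=[A,G,H] q_used=2 → run A
t=15: queue=[G,H] q_used=0 → run G
t=16: queue=[G,H] q_used=1 → run G
t=17: queue=[G,H] q_used=2 → run G
t=18: queue=[H] q_used=0 → run H
t=19: queue=[H] q_used=1 → run H
t=20: queue=[H] q_used=2 → run H
t=21: queue=[H] q_used=3 → run H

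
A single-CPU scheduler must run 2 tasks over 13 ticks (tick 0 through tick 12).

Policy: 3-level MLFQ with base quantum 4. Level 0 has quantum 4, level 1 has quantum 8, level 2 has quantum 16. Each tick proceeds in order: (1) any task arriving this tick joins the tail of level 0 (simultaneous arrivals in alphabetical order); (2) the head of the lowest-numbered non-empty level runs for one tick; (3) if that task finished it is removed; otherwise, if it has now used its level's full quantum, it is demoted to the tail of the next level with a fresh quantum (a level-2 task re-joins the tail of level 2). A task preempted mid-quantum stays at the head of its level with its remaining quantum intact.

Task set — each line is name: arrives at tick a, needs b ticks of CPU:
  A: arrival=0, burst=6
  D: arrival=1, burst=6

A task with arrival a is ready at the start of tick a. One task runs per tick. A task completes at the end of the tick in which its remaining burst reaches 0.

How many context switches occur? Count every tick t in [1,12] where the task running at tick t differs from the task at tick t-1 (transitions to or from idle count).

context switches = 4

t=0: L0/L1/L2 = A/-/- → run A
t=1: L0/L1/L2 = AD/-/- → run A
t=2: L0/L1/L2 = AD/-/- → run A
t=3: L0/L1/L2 = AD/-/- → run A
t=4: L0/L1/L2 = D/A/- → run D
t=5: L0/L1/L2 = D/A/- → run D
t=6: L0/L1/L2 = D/A/- → run D
t=7: L0/L1/L2 = D/A/- → run D
t=8: L0/L1/L2 = -/AD/- → run A
t=9: L0/L1/L2 = -/AD/- → run A
t=10: L0/L1/L2 = -/D/- → run D
t=11: L0/L1/L2 = -/D/- → run D
t=12: (idle)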